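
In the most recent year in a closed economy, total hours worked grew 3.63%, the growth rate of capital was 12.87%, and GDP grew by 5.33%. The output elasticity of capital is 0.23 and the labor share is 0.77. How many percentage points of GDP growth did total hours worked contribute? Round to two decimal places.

2.80 percentage points

Labor's share = 1 − 0.23 = 0.77.
Contribution = share × growth = 0.77 × 3.63 = 2.7951 pp.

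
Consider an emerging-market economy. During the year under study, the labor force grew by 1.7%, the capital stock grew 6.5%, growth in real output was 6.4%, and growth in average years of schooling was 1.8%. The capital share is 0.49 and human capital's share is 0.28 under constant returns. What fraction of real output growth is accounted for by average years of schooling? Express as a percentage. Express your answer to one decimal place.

7.9%

Average years of schooling contributed 0.28 × 1.8 = 0.504 pp.
Share of growth = 0.504 / 6.4 × 100 = 7.875%.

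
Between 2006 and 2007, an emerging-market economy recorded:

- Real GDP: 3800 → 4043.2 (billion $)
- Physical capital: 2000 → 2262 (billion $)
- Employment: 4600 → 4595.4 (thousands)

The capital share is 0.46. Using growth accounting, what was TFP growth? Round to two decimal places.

0.43%

Real GDP growth = (4043.2 − 3800) / 3800 = 6.4%.
Physical capital growth = (2262 − 2000) / 2000 = 13.1%.
Employment growth = (4595.4 − 4600) / 4600 = -0.1%.
Labor's share = 1 − 0.46 = 0.54.
Physical capital: 0.46 × 13.1 = 6.026 pp.
Employment: 0.54 × (-0.1) = -0.054 pp.
TFP growth = 6.4 − 5.972 = 0.428%.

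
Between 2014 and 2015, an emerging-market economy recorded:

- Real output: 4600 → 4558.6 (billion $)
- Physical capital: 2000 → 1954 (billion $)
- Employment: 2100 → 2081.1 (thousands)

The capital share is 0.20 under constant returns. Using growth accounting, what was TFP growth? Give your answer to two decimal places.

TFP growth was 0.28%.

Real output growth = (4558.6 − 4600) / 4600 = -0.9%.
Physical capital growth = (1954 − 2000) / 2000 = -2.3%.
Employment growth = (2081.1 − 2100) / 2100 = -0.9%.
Labor's share = 1 − 0.2 = 0.8.
Physical capital: 0.2 × (-2.3) = -0.46 pp.
Employment: 0.8 × (-0.9) = -0.72 pp.
TFP growth = -0.9 + 1.18 = 0.28%.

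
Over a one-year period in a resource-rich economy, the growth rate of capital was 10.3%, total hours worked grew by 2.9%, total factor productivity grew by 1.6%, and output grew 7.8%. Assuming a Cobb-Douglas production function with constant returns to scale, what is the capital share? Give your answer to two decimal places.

The capital share is 0.45.

gY = gA + α·gK + (1−α)·gL, so gY − gA − gL = α(gK − gL).
7.8 − 1.6 − 2.9 = α × (10.3 − 2.9).
3.3 = 7.4 α, so α = 0.4459.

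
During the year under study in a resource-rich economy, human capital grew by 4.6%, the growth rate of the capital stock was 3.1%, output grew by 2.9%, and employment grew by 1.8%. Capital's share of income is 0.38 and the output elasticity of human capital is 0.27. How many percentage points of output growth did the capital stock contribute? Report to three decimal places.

1.178 percentage points

Contribution = share × growth = 0.38 × 3.1 = 1.178 pp.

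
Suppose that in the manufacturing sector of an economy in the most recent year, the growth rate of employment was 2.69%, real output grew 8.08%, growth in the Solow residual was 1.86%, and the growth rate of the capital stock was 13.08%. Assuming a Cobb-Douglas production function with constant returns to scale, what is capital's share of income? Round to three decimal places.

gY = gA + α·gK + (1−α)·gL, so gY − gA − gL = α(gK − gL).
8.08 − 1.86 − 2.69 = α × (13.08 − 2.69).
3.53 = 10.39 α, so α = 0.33975.

0.340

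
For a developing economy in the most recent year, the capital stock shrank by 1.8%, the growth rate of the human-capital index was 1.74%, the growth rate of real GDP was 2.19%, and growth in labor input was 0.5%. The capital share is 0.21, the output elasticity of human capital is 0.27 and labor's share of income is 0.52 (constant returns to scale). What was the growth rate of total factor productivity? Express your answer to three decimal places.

1.838%

Labor's share = 1 − 0.21 − 0.27 = 0.52.
The capital stock: 0.21 × (-1.8) = -0.378 pp.
The human-capital index: 0.27 × 1.74 = 0.4698 pp.
Labor input: 0.52 × 0.5 = 0.26 pp.
TFP growth = 2.19 − 0.3518 = 1.8382%.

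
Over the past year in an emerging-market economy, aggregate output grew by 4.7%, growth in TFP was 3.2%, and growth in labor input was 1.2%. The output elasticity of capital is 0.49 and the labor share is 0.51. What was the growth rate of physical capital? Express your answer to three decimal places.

Physical capital growth was 1.812%.

Labor's share = 1 − 0.49 = 0.51.
gY = gA + 0.51×1.2 + 0.49×g.
0.49×g = 4.7 − 3.2 − 0.612 = 0.888.
g = 0.888 / 0.49 = 1.81224%.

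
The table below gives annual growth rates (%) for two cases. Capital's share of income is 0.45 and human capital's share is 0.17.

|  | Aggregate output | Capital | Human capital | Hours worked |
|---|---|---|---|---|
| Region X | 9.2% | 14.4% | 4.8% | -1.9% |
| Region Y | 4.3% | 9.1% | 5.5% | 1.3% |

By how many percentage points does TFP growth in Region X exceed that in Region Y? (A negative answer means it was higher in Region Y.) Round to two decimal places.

3.85 percentage points

Labor's share = 1 − 0.45 − 0.17 = 0.38.
Region X: TFP = 9.2 − 6.48 − 0.816 + 0.722 = 2.626%.
Region Y: TFP = 4.3 − 4.095 − 0.935 − 0.494 = -1.224%.
Difference = 2.626 − (-1.224) = 3.85 pp.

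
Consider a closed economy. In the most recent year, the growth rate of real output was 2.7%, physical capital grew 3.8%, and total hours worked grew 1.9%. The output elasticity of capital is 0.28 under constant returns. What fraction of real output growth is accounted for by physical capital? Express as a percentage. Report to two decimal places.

Physical capital contributed 0.28 × 3.8 = 1.064 pp.
Share of growth = 1.064 / 2.7 × 100 = 39.4074%.

Physical capital accounted for 39.41% of growth.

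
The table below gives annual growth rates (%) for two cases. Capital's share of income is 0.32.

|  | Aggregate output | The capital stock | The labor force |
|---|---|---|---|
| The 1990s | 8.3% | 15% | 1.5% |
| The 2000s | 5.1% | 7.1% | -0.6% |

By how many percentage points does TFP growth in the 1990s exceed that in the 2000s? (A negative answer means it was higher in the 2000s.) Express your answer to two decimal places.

Labor's share = 1 − 0.32 = 0.68.
The 1990s: TFP = 8.3 − 4.8 − 1.02 = 2.48%.
The 2000s: TFP = 5.1 − 2.272 + 0.408 = 3.236%.
Difference = 2.48 − (3.236) = -0.756 pp.

-0.76 percentage points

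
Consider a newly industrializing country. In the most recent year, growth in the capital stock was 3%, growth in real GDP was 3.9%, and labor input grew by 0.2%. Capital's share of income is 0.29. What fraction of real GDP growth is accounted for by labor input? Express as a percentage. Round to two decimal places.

3.64%

Labor's share = 1 − 0.29 = 0.71.
Labor input contributed 0.71 × 0.2 = 0.142 pp.
Share of growth = 0.142 / 3.9 × 100 = 3.641%.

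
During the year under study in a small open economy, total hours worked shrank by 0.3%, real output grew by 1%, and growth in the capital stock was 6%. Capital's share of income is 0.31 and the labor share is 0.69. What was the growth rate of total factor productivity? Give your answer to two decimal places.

Labor's share = 1 − 0.31 = 0.69.
The capital stock: 0.31 × 6 = 1.86 pp.
Total hours worked: 0.69 × (-0.3) = -0.207 pp.
TFP growth = 1 − 1.653 = -0.653%.

-0.65%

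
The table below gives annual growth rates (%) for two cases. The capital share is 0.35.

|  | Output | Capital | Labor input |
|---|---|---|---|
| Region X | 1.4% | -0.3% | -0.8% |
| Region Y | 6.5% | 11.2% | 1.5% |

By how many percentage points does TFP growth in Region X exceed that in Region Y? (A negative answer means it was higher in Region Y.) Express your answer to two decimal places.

0.42 percentage points

Labor's share = 1 − 0.35 = 0.65.
Region X: TFP = 1.4 + 0.105 + 0.52 = 2.025%.
Region Y: TFP = 6.5 − 3.92 − 0.975 = 1.605%.
Difference = 2.025 − (1.605) = 0.42 pp.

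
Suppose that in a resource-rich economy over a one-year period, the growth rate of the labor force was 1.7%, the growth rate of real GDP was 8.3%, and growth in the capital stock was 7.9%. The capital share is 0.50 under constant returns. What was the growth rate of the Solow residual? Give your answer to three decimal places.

Labor's share = 1 − 0.5 = 0.5.
The capital stock: 0.5 × 7.9 = 3.95 pp.
The labor force: 0.5 × 1.7 = 0.85 pp.
TFP growth = 8.3 − 4.8 = 3.5%.

3.500%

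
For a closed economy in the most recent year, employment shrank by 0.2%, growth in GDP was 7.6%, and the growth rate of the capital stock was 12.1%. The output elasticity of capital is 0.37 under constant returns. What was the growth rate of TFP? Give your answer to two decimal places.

3.25%

Labor's share = 1 − 0.37 = 0.63.
The capital stock: 0.37 × 12.1 = 4.477 pp.
Employment: 0.63 × (-0.2) = -0.126 pp.
TFP growth = 7.6 − 4.351 = 3.249%.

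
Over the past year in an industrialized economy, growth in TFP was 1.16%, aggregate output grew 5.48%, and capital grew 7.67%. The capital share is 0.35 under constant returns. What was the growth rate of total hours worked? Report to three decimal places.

Labor's share = 1 − 0.35 = 0.65.
gY = gA + 0.35×7.67 + 0.65×g.
0.65×g = 5.48 − 1.16 − 2.6845 = 1.6355.
g = 1.6355 / 0.65 = 2.51615%.

2.516%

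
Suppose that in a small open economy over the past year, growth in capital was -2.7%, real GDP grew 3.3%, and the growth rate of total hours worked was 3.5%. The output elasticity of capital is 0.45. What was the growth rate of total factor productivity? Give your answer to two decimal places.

2.59%

Labor's share = 1 − 0.45 = 0.55.
Capital: 0.45 × (-2.7) = -1.215 pp.
Total hours worked: 0.55 × 3.5 = 1.925 pp.
TFP growth = 3.3 − 0.71 = 2.59%.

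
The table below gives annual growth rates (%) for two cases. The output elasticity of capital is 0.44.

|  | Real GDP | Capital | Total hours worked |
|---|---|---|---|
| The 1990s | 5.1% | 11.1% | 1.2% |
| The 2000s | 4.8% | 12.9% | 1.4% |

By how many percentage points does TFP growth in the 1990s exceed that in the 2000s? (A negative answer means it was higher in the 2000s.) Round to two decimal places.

1.20 percentage points

Labor's share = 1 − 0.44 = 0.56.
The 1990s: TFP = 5.1 − 4.884 − 0.672 = -0.456%.
The 2000s: TFP = 4.8 − 5.676 − 0.784 = -1.66%.
Difference = -0.456 − (-1.66) = 1.204 pp.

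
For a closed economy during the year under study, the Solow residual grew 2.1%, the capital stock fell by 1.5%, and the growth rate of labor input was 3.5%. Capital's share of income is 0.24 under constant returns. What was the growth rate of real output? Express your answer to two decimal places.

Labor's share = 1 − 0.24 = 0.76.
The capital stock: 0.24 × (-1.5) = -0.36 pp.
Labor input: 0.76 × 3.5 = 2.66 pp.
Output growth = 2.1 + 2.3 = 4.4%.

4.40%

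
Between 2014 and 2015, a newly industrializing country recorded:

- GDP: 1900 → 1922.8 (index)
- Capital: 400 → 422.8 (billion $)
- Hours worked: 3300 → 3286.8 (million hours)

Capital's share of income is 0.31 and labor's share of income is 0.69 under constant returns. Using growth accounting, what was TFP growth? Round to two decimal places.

-0.29%

GDP growth = (1922.8 − 1900) / 1900 = 1.2%.
Capital growth = (422.8 − 400) / 400 = 5.7%.
Hours worked growth = (3286.8 − 3300) / 3300 = -0.4%.
Labor's share = 1 − 0.31 = 0.69.
Capital: 0.31 × 5.7 = 1.767 pp.
Hours worked: 0.69 × (-0.4) = -0.276 pp.
TFP growth = 1.2 − 1.491 = -0.291%.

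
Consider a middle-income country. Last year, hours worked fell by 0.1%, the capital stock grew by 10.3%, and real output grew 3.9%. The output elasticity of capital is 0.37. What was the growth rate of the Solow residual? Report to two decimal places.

Labor's share = 1 − 0.37 = 0.63.
The capital stock: 0.37 × 10.3 = 3.811 pp.
Hours worked: 0.63 × (-0.1) = -0.063 pp.
TFP growth = 3.9 − 3.748 = 0.152%.

The Solow residual growth was 0.15%.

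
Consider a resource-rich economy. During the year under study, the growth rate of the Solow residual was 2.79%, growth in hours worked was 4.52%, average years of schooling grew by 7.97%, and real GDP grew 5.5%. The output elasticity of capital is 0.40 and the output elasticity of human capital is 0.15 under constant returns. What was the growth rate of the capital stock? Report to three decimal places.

-1.299%

Labor's share = 1 − 0.4 − 0.15 = 0.45.
gY = gA + 0.15×7.97 + 0.45×4.52 + 0.4×g.
0.4×g = 5.5 − 2.79 − 3.2295 = -0.5195.
g = -0.5195 / 0.4 = -1.29875%.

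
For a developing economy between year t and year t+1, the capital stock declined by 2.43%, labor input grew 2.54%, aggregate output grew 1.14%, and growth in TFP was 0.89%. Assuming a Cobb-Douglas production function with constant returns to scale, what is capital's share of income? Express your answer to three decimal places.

0.461

gY = gA + α·gK + (1−α)·gL, so gY − gA − gL = α(gK − gL).
1.14 − 0.89 − 2.54 = α × (-2.43 − 2.54).
-2.29 = -4.97 α, so α = 0.46076.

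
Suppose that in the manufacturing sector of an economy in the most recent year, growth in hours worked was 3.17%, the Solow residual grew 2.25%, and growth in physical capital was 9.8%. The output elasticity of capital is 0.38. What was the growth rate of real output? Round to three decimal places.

7.939%

Labor's share = 1 − 0.38 = 0.62.
Physical capital: 0.38 × 9.8 = 3.724 pp.
Hours worked: 0.62 × 3.17 = 1.9654 pp.
Output growth = 2.25 + 5.6894 = 7.9394%.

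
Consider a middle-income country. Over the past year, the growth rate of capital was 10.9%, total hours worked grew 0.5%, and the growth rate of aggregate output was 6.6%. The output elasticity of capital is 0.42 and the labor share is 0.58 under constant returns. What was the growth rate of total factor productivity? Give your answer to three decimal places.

Total factor productivity growth was 1.732%.

Labor's share = 1 − 0.42 = 0.58.
Capital: 0.42 × 10.9 = 4.578 pp.
Total hours worked: 0.58 × 0.5 = 0.29 pp.
TFP growth = 6.6 − 4.868 = 1.732%.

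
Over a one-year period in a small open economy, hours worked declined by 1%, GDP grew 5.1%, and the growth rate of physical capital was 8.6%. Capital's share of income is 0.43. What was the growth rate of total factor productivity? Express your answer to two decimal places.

1.97%

Labor's share = 1 − 0.43 = 0.57.
Physical capital: 0.43 × 8.6 = 3.698 pp.
Hours worked: 0.57 × (-1) = -0.57 pp.
TFP growth = 5.1 − 3.128 = 1.972%.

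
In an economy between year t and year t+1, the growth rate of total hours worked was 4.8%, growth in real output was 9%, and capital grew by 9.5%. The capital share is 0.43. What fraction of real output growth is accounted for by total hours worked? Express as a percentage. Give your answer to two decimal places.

Total hours worked accounted for 30.40% of growth.

Labor's share = 1 − 0.43 = 0.57.
Total hours worked contributed 0.57 × 4.8 = 2.736 pp.
Share of growth = 2.736 / 9 × 100 = 30.4%.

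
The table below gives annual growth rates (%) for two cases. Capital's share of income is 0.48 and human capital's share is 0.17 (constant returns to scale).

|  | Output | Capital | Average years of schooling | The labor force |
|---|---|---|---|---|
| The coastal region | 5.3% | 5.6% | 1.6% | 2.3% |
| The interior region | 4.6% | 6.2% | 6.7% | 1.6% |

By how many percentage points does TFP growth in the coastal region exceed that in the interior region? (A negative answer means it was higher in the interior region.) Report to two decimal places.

1.61 percentage points

Labor's share = 1 − 0.48 − 0.17 = 0.35.
The coastal region: TFP = 5.3 − 2.688 − 0.272 − 0.805 = 1.535%.
The interior region: TFP = 4.6 − 2.976 − 1.139 − 0.56 = -0.075%.
Difference = 1.535 − (-0.075) = 1.61 pp.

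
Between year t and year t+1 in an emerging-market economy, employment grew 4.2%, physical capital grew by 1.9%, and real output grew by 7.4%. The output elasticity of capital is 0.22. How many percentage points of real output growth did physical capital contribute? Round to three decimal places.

Contribution = share × growth = 0.22 × 1.9 = 0.418 pp.

0.418 percentage points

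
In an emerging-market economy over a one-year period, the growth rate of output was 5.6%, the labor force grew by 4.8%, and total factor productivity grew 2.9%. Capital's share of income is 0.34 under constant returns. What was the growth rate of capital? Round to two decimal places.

-1.38%

Labor's share = 1 − 0.34 = 0.66.
gY = gA + 0.66×4.8 + 0.34×g.
0.34×g = 5.6 − 2.9 − 3.168 = -0.468.
g = -0.468 / 0.34 = -1.3765%.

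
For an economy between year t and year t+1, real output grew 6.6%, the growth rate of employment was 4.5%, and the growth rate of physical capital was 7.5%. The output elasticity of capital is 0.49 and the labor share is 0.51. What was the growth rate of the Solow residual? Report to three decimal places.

Labor's share = 1 − 0.49 = 0.51.
Physical capital: 0.49 × 7.5 = 3.675 pp.
Employment: 0.51 × 4.5 = 2.295 pp.
TFP growth = 6.6 − 5.97 = 0.63%.

0.630%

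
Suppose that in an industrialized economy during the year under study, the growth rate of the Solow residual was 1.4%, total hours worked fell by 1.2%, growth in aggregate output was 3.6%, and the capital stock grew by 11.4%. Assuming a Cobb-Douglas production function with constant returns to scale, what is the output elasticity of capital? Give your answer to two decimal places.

α = 0.27

gY = gA + α·gK + (1−α)·gL, so gY − gA − gL = α(gK − gL).
3.6 − 1.4 + 1.2 = α × (11.4 − (-1.2)).
3.4 = 12.6 α, so α = 0.2698.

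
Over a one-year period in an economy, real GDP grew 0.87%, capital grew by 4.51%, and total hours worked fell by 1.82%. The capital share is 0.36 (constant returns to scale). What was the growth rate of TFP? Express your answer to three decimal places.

Labor's share = 1 − 0.36 = 0.64.
Capital: 0.36 × 4.51 = 1.6236 pp.
Total hours worked: 0.64 × (-1.82) = -1.1648 pp.
TFP growth = 0.87 − 0.4588 = 0.4112%.

0.411%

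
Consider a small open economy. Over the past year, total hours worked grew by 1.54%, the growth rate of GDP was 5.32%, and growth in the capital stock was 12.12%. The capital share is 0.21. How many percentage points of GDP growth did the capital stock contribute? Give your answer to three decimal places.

2.545 percentage points

Contribution = share × growth = 0.21 × 12.12 = 2.5452 pp.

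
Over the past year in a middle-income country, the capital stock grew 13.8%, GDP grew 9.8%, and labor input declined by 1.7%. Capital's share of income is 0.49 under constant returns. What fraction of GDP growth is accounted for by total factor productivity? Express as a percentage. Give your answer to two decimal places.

39.85%

Labor's share = 1 − 0.49 = 0.51.
The capital stock: 0.49 × 13.8 = 6.762 pp.
Labor input: 0.51 × (-1.7) = -0.867 pp.
TFP growth = 9.8 − 5.895 = 3.905%.
TFP share of growth = 3.905 / 9.8 × 100 = 39.8469%.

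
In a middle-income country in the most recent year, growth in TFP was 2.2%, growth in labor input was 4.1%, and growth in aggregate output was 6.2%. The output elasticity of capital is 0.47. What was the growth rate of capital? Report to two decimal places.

Labor's share = 1 − 0.47 = 0.53.
gY = gA + 0.53×4.1 + 0.47×g.
0.47×g = 6.2 − 2.2 − 2.173 = 1.827.
g = 1.827 / 0.47 = 3.8872%.

Capital growth was 3.89%.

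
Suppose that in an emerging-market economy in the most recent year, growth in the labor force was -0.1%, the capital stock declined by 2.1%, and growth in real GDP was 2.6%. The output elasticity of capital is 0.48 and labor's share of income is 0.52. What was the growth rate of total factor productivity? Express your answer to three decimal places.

Labor's share = 1 − 0.48 = 0.52.
The capital stock: 0.48 × (-2.1) = -1.008 pp.
The labor force: 0.52 × (-0.1) = -0.052 pp.
TFP growth = 2.6 + 1.06 = 3.66%.

3.660%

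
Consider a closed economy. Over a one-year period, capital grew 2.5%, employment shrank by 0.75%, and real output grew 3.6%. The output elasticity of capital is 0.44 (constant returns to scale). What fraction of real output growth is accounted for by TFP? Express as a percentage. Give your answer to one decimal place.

81.1%

Labor's share = 1 − 0.44 = 0.56.
Capital: 0.44 × 2.5 = 1.1 pp.
Employment: 0.56 × (-0.75) = -0.42 pp.
TFP growth = 3.6 − 0.68 = 2.92%.
TFP share of growth = 2.92 / 3.6 × 100 = 81.111%.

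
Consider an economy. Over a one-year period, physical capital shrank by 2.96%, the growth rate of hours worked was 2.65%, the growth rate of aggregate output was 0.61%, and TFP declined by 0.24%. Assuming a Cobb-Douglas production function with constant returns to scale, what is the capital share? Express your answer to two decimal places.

gY = gA + α·gK + (1−α)·gL, so gY − gA − gL = α(gK − gL).
0.61 + 0.24 − 2.65 = α × (-2.96 − 2.65).
-1.8 = -5.61 α, so α = 0.3209.

The capital share is 0.32.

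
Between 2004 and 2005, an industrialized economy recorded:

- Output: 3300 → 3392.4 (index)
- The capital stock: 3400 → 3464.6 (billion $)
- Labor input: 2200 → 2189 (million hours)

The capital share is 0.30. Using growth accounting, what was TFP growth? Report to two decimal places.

2.58%

Output growth = (3392.4 − 3300) / 3300 = 2.8%.
The capital stock growth = (3464.6 − 3400) / 3400 = 1.9%.
Labor input growth = (2189 − 2200) / 2200 = -0.5%.
Labor's share = 1 − 0.3 = 0.7.
The capital stock: 0.3 × 1.9 = 0.57 pp.
Labor input: 0.7 × (-0.5) = -0.35 pp.
TFP growth = 2.8 − 0.22 = 2.58%.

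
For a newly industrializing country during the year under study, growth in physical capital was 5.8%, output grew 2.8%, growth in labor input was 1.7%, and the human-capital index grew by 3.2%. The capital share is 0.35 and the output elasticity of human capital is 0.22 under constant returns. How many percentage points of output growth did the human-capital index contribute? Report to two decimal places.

0.70

Contribution = share × growth = 0.22 × 3.2 = 0.704 pp.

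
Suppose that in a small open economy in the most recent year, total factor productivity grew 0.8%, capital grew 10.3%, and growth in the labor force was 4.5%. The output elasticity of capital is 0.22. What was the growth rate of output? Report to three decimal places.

Output grew 6.576%.

Labor's share = 1 − 0.22 = 0.78.
Capital: 0.22 × 10.3 = 2.266 pp.
The labor force: 0.78 × 4.5 = 3.51 pp.
Output growth = 0.8 + 5.776 = 6.576%.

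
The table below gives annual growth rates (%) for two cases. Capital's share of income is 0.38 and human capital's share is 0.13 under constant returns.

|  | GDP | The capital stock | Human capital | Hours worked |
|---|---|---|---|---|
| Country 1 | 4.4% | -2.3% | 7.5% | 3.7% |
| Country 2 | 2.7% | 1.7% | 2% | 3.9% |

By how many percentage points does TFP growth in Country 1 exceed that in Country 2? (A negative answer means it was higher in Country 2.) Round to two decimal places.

Labor's share = 1 − 0.38 − 0.13 = 0.49.
Country 1: TFP = 4.4 + 0.874 − 0.975 − 1.813 = 2.486%.
Country 2: TFP = 2.7 − 0.646 − 0.26 − 1.911 = -0.117%.
Difference = 2.486 − (-0.117) = 2.603 pp.

2.60 percentage points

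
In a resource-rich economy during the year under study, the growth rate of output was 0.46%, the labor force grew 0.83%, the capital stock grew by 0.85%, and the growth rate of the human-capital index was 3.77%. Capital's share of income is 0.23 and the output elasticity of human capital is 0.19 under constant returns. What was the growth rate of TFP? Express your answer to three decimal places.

Labor's share = 1 − 0.23 − 0.19 = 0.58.
The capital stock: 0.23 × 0.85 = 0.1955 pp.
The human-capital index: 0.19 × 3.77 = 0.7163 pp.
The labor force: 0.58 × 0.83 = 0.4814 pp.
TFP growth = 0.46 − 1.3932 = -0.9332%.

-0.933%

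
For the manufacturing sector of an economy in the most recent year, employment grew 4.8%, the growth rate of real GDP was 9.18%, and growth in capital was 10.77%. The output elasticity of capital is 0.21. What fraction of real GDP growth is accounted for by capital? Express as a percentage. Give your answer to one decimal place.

24.6%

Capital contributed 0.21 × 10.77 = 2.2617 pp.
Share of growth = 2.2617 / 9.18 × 100 = 24.637%.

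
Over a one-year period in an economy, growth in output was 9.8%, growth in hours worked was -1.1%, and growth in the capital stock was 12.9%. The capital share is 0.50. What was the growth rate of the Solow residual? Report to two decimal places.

Labor's share = 1 − 0.5 = 0.5.
The capital stock: 0.5 × 12.9 = 6.45 pp.
Hours worked: 0.5 × (-1.1) = -0.55 pp.
TFP growth = 9.8 − 5.9 = 3.9%.

The Solow residual growth was 3.90%.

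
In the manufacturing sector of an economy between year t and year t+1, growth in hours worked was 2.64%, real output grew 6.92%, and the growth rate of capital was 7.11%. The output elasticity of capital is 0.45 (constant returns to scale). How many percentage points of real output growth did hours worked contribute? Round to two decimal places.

1.45 pp

Labor's share = 1 − 0.45 = 0.55.
Contribution = share × growth = 0.55 × 2.64 = 1.452 pp.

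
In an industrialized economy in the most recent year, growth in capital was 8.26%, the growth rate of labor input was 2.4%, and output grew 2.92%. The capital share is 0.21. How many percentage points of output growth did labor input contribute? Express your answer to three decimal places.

Labor's share = 1 − 0.21 = 0.79.
Contribution = share × growth = 0.79 × 2.4 = 1.896 pp.

1.896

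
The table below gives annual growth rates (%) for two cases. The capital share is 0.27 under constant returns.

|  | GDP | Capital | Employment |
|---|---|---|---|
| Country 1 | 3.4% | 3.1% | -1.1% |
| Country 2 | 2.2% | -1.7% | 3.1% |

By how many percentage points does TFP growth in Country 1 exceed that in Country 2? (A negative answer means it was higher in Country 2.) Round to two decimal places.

2.97 percentage points

Labor's share = 1 − 0.27 = 0.73.
Country 1: TFP = 3.4 − 0.837 + 0.803 = 3.366%.
Country 2: TFP = 2.2 + 0.459 − 2.263 = 0.396%.
Difference = 3.366 − (0.396) = 2.97 pp.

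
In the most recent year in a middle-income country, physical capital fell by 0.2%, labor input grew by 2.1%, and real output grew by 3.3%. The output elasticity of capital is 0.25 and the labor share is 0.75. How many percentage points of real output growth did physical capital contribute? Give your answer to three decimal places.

-0.050

Contribution = share × growth = 0.25 × (-0.2) = -0.05 pp.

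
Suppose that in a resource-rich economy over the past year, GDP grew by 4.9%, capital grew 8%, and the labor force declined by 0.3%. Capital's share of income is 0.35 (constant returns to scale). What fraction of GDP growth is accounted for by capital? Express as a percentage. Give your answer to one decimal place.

57.1%

Capital contributed 0.35 × 8 = 2.8 pp.
Share of growth = 2.8 / 4.9 × 100 = 57.143%.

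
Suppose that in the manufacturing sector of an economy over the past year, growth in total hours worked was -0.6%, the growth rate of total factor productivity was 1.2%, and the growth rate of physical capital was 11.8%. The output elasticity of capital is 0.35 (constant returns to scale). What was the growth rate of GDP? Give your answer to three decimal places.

4.940%

Labor's share = 1 − 0.35 = 0.65.
Physical capital: 0.35 × 11.8 = 4.13 pp.
Total hours worked: 0.65 × (-0.6) = -0.39 pp.
Output growth = 1.2 + 3.74 = 4.94%.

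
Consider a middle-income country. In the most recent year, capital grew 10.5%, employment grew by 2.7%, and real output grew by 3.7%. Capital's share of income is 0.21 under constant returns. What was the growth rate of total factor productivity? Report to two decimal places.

Labor's share = 1 − 0.21 = 0.79.
Capital: 0.21 × 10.5 = 2.205 pp.
Employment: 0.79 × 2.7 = 2.133 pp.
TFP growth = 3.7 − 4.338 = -0.638%.

-0.64%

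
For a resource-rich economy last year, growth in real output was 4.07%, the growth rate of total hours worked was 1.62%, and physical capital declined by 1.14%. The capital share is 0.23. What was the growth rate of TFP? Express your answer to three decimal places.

TFP grew 3.085%.

Labor's share = 1 − 0.23 = 0.77.
Physical capital: 0.23 × (-1.14) = -0.2622 pp.
Total hours worked: 0.77 × 1.62 = 1.2474 pp.
TFP growth = 4.07 − 0.9852 = 3.0848%.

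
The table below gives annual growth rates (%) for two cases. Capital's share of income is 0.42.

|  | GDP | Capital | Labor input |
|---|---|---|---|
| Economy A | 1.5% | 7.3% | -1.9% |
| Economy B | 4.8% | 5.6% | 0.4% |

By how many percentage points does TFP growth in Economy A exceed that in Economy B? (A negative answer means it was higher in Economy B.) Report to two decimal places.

-2.68 percentage points

Labor's share = 1 − 0.42 = 0.58.
Economy A: TFP = 1.5 − 3.066 + 1.102 = -0.464%.
Economy B: TFP = 4.8 − 2.352 − 0.232 = 2.216%.
Difference = -0.464 − (2.216) = -2.68 pp.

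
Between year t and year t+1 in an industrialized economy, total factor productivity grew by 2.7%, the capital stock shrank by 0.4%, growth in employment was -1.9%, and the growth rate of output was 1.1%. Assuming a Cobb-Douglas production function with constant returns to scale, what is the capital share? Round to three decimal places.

α = 0.200

gY = gA + α·gK + (1−α)·gL, so gY − gA − gL = α(gK − gL).
1.1 − 2.7 + 1.9 = α × (-0.4 − (-1.9)).
0.3 = 1.5 α, so α = 0.2.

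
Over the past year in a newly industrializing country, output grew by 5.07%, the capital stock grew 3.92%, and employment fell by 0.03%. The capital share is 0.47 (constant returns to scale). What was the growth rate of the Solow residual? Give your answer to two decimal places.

Labor's share = 1 − 0.47 = 0.53.
The capital stock: 0.47 × 3.92 = 1.8424 pp.
Employment: 0.53 × (-0.03) = -0.0159 pp.
TFP growth = 5.07 − 1.8265 = 3.2435%.

The Solow residual growth was 3.24%.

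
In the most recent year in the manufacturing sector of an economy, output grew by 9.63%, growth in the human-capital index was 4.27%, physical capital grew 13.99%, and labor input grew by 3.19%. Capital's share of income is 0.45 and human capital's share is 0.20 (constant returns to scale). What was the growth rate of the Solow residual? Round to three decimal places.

1.364%

Labor's share = 1 − 0.45 − 0.2 = 0.35.
Physical capital: 0.45 × 13.99 = 6.2955 pp.
The human-capital index: 0.2 × 4.27 = 0.854 pp.
Labor input: 0.35 × 3.19 = 1.1165 pp.
TFP growth = 9.63 − 8.266 = 1.364%.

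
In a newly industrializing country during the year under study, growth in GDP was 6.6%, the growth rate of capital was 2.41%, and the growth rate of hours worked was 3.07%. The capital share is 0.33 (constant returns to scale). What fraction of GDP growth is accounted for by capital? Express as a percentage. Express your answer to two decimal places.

Capital contributed 0.33 × 2.41 = 0.7953 pp.
Share of growth = 0.7953 / 6.6 × 100 = 12.05%.

Capital accounted for 12.05% of growth.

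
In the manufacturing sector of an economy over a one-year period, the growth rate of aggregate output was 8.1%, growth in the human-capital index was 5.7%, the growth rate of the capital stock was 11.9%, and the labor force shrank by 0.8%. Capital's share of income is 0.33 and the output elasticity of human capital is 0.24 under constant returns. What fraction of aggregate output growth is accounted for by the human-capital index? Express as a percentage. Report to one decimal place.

16.9%

The human-capital index contributed 0.24 × 5.7 = 1.368 pp.
Share of growth = 1.368 / 8.1 × 100 = 16.889%.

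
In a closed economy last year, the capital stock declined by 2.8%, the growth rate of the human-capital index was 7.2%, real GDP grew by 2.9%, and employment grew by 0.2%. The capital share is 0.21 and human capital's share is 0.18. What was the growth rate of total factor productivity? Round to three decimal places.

Labor's share = 1 − 0.21 − 0.18 = 0.61.
The capital stock: 0.21 × (-2.8) = -0.588 pp.
The human-capital index: 0.18 × 7.2 = 1.296 pp.
Employment: 0.61 × 0.2 = 0.122 pp.
TFP growth = 2.9 − 0.83 = 2.07%.

2.070%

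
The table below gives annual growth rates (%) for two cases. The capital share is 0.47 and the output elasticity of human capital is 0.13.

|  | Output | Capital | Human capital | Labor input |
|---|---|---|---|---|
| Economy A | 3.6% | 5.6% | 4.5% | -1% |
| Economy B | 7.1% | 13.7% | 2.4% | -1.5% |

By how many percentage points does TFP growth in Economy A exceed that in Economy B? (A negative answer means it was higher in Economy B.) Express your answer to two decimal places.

-0.17 percentage points

Labor's share = 1 − 0.47 − 0.13 = 0.4.
Economy A: TFP = 3.6 − 2.632 − 0.585 + 0.4 = 0.783%.
Economy B: TFP = 7.1 − 6.439 − 0.312 + 0.6 = 0.949%.
Difference = 0.783 − (0.949) = -0.166 pp.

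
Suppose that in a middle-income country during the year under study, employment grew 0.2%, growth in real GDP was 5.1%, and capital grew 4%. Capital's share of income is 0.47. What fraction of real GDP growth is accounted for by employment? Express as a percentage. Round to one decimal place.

Labor's share = 1 − 0.47 = 0.53.
Employment contributed 0.53 × 0.2 = 0.106 pp.
Share of growth = 0.106 / 5.1 × 100 = 2.078%.

2.1%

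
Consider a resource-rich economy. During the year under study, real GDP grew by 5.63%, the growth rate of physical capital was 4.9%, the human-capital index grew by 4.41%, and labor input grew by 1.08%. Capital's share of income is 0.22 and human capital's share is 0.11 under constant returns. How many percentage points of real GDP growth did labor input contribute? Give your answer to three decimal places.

0.724 pp

Labor's share = 1 − 0.22 − 0.11 = 0.67.
Contribution = share × growth = 0.67 × 1.08 = 0.7236 pp.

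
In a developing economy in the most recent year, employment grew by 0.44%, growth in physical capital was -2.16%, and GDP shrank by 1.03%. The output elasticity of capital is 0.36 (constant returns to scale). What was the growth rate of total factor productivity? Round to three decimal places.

Labor's share = 1 − 0.36 = 0.64.
Physical capital: 0.36 × (-2.16) = -0.7776 pp.
Employment: 0.64 × 0.44 = 0.2816 pp.
TFP growth = -1.03 + 0.496 = -0.534%.

-0.534%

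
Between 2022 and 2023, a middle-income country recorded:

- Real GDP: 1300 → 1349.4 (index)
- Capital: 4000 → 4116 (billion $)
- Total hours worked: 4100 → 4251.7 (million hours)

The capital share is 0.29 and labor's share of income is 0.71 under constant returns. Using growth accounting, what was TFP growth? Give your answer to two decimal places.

TFP grew 0.33%.

Real GDP growth = (1349.4 − 1300) / 1300 = 3.8%.
Capital growth = (4116 − 4000) / 4000 = 2.9%.
Total hours worked growth = (4251.7 − 4100) / 4100 = 3.7%.
Labor's share = 1 − 0.29 = 0.71.
Capital: 0.29 × 2.9 = 0.841 pp.
Total hours worked: 0.71 × 3.7 = 2.627 pp.
TFP growth = 3.8 − 3.468 = 0.332%.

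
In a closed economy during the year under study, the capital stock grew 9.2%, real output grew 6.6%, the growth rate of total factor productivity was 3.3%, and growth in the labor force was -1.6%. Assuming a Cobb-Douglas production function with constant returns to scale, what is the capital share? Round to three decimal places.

α = 0.454

gY = gA + α·gK + (1−α)·gL, so gY − gA − gL = α(gK − gL).
6.6 − 3.3 + 1.6 = α × (9.2 − (-1.6)).
4.9 = 10.8 α, so α = 0.4537.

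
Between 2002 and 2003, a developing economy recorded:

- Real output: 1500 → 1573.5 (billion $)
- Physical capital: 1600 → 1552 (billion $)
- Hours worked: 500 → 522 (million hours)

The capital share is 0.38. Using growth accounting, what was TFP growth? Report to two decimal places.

3.31%

Real output growth = (1573.5 − 1500) / 1500 = 4.9%.
Physical capital growth = (1552 − 1600) / 1600 = -3%.
Hours worked growth = (522 − 500) / 500 = 4.4%.
Labor's share = 1 − 0.38 = 0.62.
Physical capital: 0.38 × (-3) = -1.14 pp.
Hours worked: 0.62 × 4.4 = 2.728 pp.
TFP growth = 4.9 − 1.588 = 3.312%.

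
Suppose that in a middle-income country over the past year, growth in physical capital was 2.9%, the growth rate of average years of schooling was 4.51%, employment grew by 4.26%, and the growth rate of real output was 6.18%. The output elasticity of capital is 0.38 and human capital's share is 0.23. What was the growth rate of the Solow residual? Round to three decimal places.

Labor's share = 1 − 0.38 − 0.23 = 0.39.
Physical capital: 0.38 × 2.9 = 1.102 pp.
Average years of schooling: 0.23 × 4.51 = 1.0373 pp.
Employment: 0.39 × 4.26 = 1.6614 pp.
TFP growth = 6.18 − 3.8007 = 2.3793%.

The Solow residual growth was 2.379%.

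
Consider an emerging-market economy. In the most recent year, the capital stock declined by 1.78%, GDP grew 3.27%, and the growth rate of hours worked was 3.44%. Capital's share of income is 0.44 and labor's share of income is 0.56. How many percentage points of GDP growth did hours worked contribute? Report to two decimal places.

Labor's share = 1 − 0.44 = 0.56.
Contribution = share × growth = 0.56 × 3.44 = 1.9264 pp.

1.93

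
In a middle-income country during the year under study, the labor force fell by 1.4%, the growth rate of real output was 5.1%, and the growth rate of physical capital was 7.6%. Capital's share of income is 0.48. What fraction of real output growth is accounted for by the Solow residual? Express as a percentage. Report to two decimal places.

The Solow residual accounted for 42.75% of growth.

Labor's share = 1 − 0.48 = 0.52.
Physical capital: 0.48 × 7.6 = 3.648 pp.
The labor force: 0.52 × (-1.4) = -0.728 pp.
TFP growth = 5.1 − 2.92 = 2.18%.
TFP share of growth = 2.18 / 5.1 × 100 = 42.7451%.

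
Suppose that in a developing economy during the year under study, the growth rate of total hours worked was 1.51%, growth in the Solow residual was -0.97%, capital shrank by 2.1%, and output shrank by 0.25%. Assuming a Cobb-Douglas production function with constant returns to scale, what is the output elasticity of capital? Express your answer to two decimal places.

gY = gA + α·gK + (1−α)·gL, so gY − gA − gL = α(gK − gL).
-0.25 + 0.97 − 1.51 = α × (-2.1 − 1.51).
-0.79 = -3.61 α, so α = 0.2188.

0.22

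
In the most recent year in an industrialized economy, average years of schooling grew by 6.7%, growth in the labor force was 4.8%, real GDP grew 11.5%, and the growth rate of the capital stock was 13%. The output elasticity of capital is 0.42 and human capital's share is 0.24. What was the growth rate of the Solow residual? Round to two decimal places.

Labor's share = 1 − 0.42 − 0.24 = 0.34.
The capital stock: 0.42 × 13 = 5.46 pp.
Average years of schooling: 0.24 × 6.7 = 1.608 pp.
The labor force: 0.34 × 4.8 = 1.632 pp.
TFP growth = 11.5 − 8.7 = 2.8%.

2.80%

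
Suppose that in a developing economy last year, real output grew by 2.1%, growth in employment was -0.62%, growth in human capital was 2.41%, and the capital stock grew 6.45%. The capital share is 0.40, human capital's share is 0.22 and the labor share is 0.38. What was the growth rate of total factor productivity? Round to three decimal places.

-0.775%

Labor's share = 1 − 0.4 − 0.22 = 0.38.
The capital stock: 0.4 × 6.45 = 2.58 pp.
Human capital: 0.22 × 2.41 = 0.5302 pp.
Employment: 0.38 × (-0.62) = -0.2356 pp.
TFP growth = 2.1 − 2.8746 = -0.7746%.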